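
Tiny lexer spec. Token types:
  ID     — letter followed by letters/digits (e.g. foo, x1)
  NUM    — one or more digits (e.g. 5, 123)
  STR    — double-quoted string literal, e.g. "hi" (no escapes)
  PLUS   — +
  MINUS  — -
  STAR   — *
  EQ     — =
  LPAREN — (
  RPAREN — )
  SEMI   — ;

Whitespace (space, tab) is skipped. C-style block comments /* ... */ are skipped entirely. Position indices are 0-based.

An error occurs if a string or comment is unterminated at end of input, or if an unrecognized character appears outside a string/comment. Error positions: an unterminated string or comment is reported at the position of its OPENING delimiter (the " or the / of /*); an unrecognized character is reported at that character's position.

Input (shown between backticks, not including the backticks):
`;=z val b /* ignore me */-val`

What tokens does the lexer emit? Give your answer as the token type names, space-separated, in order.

pos=0: emit SEMI ';'
pos=1: emit EQ '='
pos=2: emit ID 'z' (now at pos=3)
pos=4: emit ID 'val' (now at pos=7)
pos=8: emit ID 'b' (now at pos=9)
pos=10: enter COMMENT mode (saw '/*')
exit COMMENT mode (now at pos=25)
pos=25: emit MINUS '-'
pos=26: emit ID 'val' (now at pos=29)
DONE. 7 tokens: [SEMI, EQ, ID, ID, ID, MINUS, ID]

Answer: SEMI EQ ID ID ID MINUS ID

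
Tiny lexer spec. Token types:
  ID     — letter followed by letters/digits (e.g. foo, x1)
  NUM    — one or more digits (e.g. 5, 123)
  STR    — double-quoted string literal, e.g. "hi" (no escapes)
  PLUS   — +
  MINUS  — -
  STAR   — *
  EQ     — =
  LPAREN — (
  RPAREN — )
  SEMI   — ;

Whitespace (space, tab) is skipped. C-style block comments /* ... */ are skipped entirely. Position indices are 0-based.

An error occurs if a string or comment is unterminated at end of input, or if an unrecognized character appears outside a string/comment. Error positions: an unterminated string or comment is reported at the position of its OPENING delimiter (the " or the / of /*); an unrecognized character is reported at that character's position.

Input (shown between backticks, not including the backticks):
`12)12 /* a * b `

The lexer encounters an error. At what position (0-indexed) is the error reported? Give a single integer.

pos=0: emit NUM '12' (now at pos=2)
pos=2: emit RPAREN ')'
pos=3: emit NUM '12' (now at pos=5)
pos=6: enter COMMENT mode (saw '/*')
pos=6: ERROR — unterminated comment (reached EOF)

Answer: 6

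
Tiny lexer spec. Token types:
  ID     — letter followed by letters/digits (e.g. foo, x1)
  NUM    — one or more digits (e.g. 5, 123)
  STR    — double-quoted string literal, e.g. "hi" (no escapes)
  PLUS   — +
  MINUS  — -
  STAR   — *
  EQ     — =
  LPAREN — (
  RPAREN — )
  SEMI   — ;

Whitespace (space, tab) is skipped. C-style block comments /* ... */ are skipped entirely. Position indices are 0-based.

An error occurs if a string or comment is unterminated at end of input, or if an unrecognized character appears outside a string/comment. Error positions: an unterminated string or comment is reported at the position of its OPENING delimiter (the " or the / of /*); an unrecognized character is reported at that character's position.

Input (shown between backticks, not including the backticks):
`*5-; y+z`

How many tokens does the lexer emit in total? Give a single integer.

pos=0: emit STAR '*'
pos=1: emit NUM '5' (now at pos=2)
pos=2: emit MINUS '-'
pos=3: emit SEMI ';'
pos=5: emit ID 'y' (now at pos=6)
pos=6: emit PLUS '+'
pos=7: emit ID 'z' (now at pos=8)
DONE. 7 tokens: [STAR, NUM, MINUS, SEMI, ID, PLUS, ID]

Answer: 7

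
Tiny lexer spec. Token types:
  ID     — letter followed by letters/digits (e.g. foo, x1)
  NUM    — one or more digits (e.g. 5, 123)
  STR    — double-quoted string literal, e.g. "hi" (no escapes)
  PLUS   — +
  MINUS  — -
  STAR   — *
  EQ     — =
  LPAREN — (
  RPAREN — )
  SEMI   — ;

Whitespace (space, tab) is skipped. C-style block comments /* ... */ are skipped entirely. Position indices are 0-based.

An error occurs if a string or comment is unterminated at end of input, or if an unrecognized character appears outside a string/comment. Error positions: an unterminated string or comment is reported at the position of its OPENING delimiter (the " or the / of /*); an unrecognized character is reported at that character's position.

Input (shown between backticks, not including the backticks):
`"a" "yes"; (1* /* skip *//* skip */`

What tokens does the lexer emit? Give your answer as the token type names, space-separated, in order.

pos=0: enter STRING mode
pos=0: emit STR "a" (now at pos=3)
pos=4: enter STRING mode
pos=4: emit STR "yes" (now at pos=9)
pos=9: emit SEMI ';'
pos=11: emit LPAREN '('
pos=12: emit NUM '1' (now at pos=13)
pos=13: emit STAR '*'
pos=15: enter COMMENT mode (saw '/*')
exit COMMENT mode (now at pos=25)
pos=25: enter COMMENT mode (saw '/*')
exit COMMENT mode (now at pos=35)
DONE. 6 tokens: [STR, STR, SEMI, LPAREN, NUM, STAR]

Answer: STR STR SEMI LPAREN NUM STAR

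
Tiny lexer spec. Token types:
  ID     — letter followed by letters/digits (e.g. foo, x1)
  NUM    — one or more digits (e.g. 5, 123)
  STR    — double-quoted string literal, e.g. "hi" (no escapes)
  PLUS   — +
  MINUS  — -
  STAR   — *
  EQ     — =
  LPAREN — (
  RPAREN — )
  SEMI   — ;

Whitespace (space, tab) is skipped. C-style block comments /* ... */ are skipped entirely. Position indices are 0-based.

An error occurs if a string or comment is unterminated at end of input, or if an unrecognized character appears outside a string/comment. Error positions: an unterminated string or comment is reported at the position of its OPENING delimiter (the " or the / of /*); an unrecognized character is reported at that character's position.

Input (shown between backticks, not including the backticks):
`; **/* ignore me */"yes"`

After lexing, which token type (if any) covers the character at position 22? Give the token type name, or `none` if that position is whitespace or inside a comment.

Answer: STR

Derivation:
pos=0: emit SEMI ';'
pos=2: emit STAR '*'
pos=3: emit STAR '*'
pos=4: enter COMMENT mode (saw '/*')
exit COMMENT mode (now at pos=19)
pos=19: enter STRING mode
pos=19: emit STR "yes" (now at pos=24)
DONE. 4 tokens: [SEMI, STAR, STAR, STR]
Position 22: char is 's' -> STR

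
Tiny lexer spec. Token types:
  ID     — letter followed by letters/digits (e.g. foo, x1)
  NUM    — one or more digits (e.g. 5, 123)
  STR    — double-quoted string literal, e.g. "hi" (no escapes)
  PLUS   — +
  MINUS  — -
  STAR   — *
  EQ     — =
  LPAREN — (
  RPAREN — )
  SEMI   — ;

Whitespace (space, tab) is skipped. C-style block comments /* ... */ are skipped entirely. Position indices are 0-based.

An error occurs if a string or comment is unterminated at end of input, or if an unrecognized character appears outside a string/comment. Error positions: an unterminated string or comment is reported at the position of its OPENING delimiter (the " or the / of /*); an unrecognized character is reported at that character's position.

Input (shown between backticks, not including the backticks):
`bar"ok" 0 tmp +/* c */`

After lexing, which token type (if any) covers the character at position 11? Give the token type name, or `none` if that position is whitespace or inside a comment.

pos=0: emit ID 'bar' (now at pos=3)
pos=3: enter STRING mode
pos=3: emit STR "ok" (now at pos=7)
pos=8: emit NUM '0' (now at pos=9)
pos=10: emit ID 'tmp' (now at pos=13)
pos=14: emit PLUS '+'
pos=15: enter COMMENT mode (saw '/*')
exit COMMENT mode (now at pos=22)
DONE. 5 tokens: [ID, STR, NUM, ID, PLUS]
Position 11: char is 'm' -> ID

Answer: ID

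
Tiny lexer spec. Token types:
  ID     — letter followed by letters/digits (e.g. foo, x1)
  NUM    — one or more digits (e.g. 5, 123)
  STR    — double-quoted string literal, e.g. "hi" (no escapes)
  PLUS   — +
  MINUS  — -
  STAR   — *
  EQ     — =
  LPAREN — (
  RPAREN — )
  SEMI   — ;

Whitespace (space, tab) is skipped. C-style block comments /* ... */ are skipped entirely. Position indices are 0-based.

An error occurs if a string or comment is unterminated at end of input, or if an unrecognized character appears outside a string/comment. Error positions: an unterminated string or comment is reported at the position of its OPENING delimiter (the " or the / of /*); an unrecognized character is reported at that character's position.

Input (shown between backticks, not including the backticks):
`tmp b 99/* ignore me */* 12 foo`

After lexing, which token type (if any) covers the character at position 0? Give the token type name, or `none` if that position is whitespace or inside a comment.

Answer: ID

Derivation:
pos=0: emit ID 'tmp' (now at pos=3)
pos=4: emit ID 'b' (now at pos=5)
pos=6: emit NUM '99' (now at pos=8)
pos=8: enter COMMENT mode (saw '/*')
exit COMMENT mode (now at pos=23)
pos=23: emit STAR '*'
pos=25: emit NUM '12' (now at pos=27)
pos=28: emit ID 'foo' (now at pos=31)
DONE. 6 tokens: [ID, ID, NUM, STAR, NUM, ID]
Position 0: char is 't' -> ID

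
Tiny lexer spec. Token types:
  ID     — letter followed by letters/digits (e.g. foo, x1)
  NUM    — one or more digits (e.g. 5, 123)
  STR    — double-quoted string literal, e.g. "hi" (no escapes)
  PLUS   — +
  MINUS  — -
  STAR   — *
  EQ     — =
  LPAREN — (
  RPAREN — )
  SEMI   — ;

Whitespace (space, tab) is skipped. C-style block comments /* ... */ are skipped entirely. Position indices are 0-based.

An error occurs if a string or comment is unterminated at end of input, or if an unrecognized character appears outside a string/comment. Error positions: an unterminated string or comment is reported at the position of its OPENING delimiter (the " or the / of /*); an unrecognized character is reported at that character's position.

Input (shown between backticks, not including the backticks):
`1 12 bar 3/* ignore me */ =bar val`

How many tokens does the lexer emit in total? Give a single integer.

pos=0: emit NUM '1' (now at pos=1)
pos=2: emit NUM '12' (now at pos=4)
pos=5: emit ID 'bar' (now at pos=8)
pos=9: emit NUM '3' (now at pos=10)
pos=10: enter COMMENT mode (saw '/*')
exit COMMENT mode (now at pos=25)
pos=26: emit EQ '='
pos=27: emit ID 'bar' (now at pos=30)
pos=31: emit ID 'val' (now at pos=34)
DONE. 7 tokens: [NUM, NUM, ID, NUM, EQ, ID, ID]

Answer: 7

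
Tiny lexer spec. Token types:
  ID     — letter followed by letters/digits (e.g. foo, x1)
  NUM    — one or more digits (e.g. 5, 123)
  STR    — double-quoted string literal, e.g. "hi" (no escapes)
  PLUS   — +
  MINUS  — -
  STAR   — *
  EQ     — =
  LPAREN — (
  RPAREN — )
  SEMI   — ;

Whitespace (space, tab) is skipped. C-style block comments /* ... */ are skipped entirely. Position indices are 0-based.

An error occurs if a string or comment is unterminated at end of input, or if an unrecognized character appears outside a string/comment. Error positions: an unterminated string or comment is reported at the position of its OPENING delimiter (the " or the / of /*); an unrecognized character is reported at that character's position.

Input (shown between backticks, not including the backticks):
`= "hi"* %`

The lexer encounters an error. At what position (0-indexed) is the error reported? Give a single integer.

Answer: 8

Derivation:
pos=0: emit EQ '='
pos=2: enter STRING mode
pos=2: emit STR "hi" (now at pos=6)
pos=6: emit STAR '*'
pos=8: ERROR — unrecognized char '%'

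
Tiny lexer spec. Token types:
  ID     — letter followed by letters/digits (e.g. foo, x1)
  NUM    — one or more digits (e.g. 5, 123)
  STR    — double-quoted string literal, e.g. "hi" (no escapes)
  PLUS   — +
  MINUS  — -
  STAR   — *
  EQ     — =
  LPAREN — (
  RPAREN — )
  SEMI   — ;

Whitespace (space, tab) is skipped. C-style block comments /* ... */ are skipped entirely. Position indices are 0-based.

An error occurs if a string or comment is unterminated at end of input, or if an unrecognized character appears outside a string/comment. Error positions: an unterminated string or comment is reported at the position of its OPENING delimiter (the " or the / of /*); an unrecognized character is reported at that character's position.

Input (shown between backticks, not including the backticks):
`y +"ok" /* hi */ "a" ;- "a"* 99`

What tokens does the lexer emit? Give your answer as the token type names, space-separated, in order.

pos=0: emit ID 'y' (now at pos=1)
pos=2: emit PLUS '+'
pos=3: enter STRING mode
pos=3: emit STR "ok" (now at pos=7)
pos=8: enter COMMENT mode (saw '/*')
exit COMMENT mode (now at pos=16)
pos=17: enter STRING mode
pos=17: emit STR "a" (now at pos=20)
pos=21: emit SEMI ';'
pos=22: emit MINUS '-'
pos=24: enter STRING mode
pos=24: emit STR "a" (now at pos=27)
pos=27: emit STAR '*'
pos=29: emit NUM '99' (now at pos=31)
DONE. 9 tokens: [ID, PLUS, STR, STR, SEMI, MINUS, STR, STAR, NUM]

Answer: ID PLUS STR STR SEMI MINUS STR STAR NUM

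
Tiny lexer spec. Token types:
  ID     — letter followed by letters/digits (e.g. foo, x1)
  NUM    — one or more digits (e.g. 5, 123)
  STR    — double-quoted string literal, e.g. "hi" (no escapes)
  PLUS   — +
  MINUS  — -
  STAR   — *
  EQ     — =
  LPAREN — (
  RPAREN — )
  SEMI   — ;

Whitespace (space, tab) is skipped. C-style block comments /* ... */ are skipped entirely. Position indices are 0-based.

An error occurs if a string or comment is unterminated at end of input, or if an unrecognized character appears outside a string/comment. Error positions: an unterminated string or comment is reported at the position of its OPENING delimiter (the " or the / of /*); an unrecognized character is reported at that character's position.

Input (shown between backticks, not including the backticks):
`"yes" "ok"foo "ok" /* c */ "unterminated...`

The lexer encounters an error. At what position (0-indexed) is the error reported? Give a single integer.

Answer: 27

Derivation:
pos=0: enter STRING mode
pos=0: emit STR "yes" (now at pos=5)
pos=6: enter STRING mode
pos=6: emit STR "ok" (now at pos=10)
pos=10: emit ID 'foo' (now at pos=13)
pos=14: enter STRING mode
pos=14: emit STR "ok" (now at pos=18)
pos=19: enter COMMENT mode (saw '/*')
exit COMMENT mode (now at pos=26)
pos=27: enter STRING mode
pos=27: ERROR — unterminated string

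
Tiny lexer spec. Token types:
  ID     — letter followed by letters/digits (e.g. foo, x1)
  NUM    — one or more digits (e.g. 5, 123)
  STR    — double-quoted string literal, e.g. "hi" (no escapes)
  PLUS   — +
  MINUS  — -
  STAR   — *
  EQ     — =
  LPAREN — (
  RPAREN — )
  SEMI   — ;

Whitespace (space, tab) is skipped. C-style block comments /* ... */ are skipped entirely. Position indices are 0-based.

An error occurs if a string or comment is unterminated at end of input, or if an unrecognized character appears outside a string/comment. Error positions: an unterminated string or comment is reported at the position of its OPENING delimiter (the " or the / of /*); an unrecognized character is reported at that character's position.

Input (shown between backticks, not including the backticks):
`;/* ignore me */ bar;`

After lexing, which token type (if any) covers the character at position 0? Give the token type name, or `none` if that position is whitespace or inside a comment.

Answer: SEMI

Derivation:
pos=0: emit SEMI ';'
pos=1: enter COMMENT mode (saw '/*')
exit COMMENT mode (now at pos=16)
pos=17: emit ID 'bar' (now at pos=20)
pos=20: emit SEMI ';'
DONE. 3 tokens: [SEMI, ID, SEMI]
Position 0: char is ';' -> SEMI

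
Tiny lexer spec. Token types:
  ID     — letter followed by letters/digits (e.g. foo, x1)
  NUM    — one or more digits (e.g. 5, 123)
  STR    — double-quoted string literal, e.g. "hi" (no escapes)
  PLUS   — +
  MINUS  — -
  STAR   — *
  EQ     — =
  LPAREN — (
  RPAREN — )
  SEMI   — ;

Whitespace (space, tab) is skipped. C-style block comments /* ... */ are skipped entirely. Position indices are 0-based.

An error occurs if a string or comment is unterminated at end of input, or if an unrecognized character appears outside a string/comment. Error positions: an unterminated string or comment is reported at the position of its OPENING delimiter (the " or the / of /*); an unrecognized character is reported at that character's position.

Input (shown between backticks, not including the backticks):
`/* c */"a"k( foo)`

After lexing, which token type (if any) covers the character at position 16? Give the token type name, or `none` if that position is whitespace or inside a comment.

pos=0: enter COMMENT mode (saw '/*')
exit COMMENT mode (now at pos=7)
pos=7: enter STRING mode
pos=7: emit STR "a" (now at pos=10)
pos=10: emit ID 'k' (now at pos=11)
pos=11: emit LPAREN '('
pos=13: emit ID 'foo' (now at pos=16)
pos=16: emit RPAREN ')'
DONE. 5 tokens: [STR, ID, LPAREN, ID, RPAREN]
Position 16: char is ')' -> RPAREN

Answer: RPAREN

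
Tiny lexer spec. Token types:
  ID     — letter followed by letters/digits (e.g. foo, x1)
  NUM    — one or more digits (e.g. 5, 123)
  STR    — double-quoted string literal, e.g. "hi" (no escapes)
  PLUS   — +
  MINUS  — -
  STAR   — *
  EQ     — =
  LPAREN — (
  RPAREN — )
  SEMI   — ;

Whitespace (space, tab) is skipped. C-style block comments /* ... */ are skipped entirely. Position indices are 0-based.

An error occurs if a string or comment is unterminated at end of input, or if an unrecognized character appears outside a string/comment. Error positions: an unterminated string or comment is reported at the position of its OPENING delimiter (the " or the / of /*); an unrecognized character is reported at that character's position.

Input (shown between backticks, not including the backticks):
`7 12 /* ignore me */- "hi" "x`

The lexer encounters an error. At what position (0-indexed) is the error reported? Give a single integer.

Answer: 27

Derivation:
pos=0: emit NUM '7' (now at pos=1)
pos=2: emit NUM '12' (now at pos=4)
pos=5: enter COMMENT mode (saw '/*')
exit COMMENT mode (now at pos=20)
pos=20: emit MINUS '-'
pos=22: enter STRING mode
pos=22: emit STR "hi" (now at pos=26)
pos=27: enter STRING mode
pos=27: ERROR — unterminated string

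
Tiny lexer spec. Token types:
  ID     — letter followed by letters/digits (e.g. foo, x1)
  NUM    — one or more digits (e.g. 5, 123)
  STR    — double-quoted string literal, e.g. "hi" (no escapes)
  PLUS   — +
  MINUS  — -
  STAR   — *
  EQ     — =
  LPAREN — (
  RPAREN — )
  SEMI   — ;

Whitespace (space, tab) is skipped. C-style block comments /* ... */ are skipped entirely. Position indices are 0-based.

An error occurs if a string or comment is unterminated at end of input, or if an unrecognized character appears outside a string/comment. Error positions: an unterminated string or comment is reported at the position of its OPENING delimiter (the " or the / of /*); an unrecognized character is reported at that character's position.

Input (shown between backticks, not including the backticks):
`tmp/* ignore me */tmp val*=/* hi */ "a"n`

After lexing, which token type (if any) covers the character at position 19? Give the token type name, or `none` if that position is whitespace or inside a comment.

pos=0: emit ID 'tmp' (now at pos=3)
pos=3: enter COMMENT mode (saw '/*')
exit COMMENT mode (now at pos=18)
pos=18: emit ID 'tmp' (now at pos=21)
pos=22: emit ID 'val' (now at pos=25)
pos=25: emit STAR '*'
pos=26: emit EQ '='
pos=27: enter COMMENT mode (saw '/*')
exit COMMENT mode (now at pos=35)
pos=36: enter STRING mode
pos=36: emit STR "a" (now at pos=39)
pos=39: emit ID 'n' (now at pos=40)
DONE. 7 tokens: [ID, ID, ID, STAR, EQ, STR, ID]
Position 19: char is 'm' -> ID

Answer: ID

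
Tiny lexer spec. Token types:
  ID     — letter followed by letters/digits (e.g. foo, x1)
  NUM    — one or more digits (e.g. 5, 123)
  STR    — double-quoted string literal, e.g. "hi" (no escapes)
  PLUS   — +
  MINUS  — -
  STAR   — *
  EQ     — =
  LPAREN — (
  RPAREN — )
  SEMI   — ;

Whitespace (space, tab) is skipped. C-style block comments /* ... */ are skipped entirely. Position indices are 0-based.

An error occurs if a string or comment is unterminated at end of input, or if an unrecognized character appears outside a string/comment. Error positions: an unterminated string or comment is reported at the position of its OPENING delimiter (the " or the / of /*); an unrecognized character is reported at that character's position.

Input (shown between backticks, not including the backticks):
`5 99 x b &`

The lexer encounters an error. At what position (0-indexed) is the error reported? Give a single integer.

Answer: 9

Derivation:
pos=0: emit NUM '5' (now at pos=1)
pos=2: emit NUM '99' (now at pos=4)
pos=5: emit ID 'x' (now at pos=6)
pos=7: emit ID 'b' (now at pos=8)
pos=9: ERROR — unrecognized char '&'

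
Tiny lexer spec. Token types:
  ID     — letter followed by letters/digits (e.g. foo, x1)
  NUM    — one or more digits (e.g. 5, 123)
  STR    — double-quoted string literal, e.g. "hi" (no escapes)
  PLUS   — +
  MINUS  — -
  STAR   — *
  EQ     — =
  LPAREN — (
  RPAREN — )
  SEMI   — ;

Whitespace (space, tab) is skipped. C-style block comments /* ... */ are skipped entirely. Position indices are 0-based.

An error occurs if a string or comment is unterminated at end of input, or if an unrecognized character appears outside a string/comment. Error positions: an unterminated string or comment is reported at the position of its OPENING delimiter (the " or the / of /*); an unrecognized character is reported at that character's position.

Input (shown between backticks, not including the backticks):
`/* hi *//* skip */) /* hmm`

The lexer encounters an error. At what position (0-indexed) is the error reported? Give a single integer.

pos=0: enter COMMENT mode (saw '/*')
exit COMMENT mode (now at pos=8)
pos=8: enter COMMENT mode (saw '/*')
exit COMMENT mode (now at pos=18)
pos=18: emit RPAREN ')'
pos=20: enter COMMENT mode (saw '/*')
pos=20: ERROR — unterminated comment (reached EOF)

Answer: 20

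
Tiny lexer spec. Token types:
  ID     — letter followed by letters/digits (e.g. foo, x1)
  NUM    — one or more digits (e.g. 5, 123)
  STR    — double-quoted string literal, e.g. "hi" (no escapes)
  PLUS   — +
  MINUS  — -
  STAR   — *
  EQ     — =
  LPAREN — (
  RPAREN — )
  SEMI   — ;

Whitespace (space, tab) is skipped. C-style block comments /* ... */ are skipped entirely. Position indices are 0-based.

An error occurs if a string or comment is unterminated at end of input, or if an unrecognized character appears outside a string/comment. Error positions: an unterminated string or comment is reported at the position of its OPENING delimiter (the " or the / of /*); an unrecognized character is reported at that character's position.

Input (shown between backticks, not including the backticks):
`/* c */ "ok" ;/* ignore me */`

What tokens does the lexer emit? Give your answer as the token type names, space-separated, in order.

Answer: STR SEMI

Derivation:
pos=0: enter COMMENT mode (saw '/*')
exit COMMENT mode (now at pos=7)
pos=8: enter STRING mode
pos=8: emit STR "ok" (now at pos=12)
pos=13: emit SEMI ';'
pos=14: enter COMMENT mode (saw '/*')
exit COMMENT mode (now at pos=29)
DONE. 2 tokens: [STR, SEMI]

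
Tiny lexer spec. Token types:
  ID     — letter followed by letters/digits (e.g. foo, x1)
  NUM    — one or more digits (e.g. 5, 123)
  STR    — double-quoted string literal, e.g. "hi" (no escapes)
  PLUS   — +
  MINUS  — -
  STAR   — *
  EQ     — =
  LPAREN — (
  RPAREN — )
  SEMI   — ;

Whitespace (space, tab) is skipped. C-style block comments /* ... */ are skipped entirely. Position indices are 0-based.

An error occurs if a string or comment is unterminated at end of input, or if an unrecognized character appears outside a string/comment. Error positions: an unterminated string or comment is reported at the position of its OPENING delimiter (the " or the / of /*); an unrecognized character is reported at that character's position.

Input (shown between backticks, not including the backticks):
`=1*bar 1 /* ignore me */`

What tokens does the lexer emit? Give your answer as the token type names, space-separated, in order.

Answer: EQ NUM STAR ID NUM

Derivation:
pos=0: emit EQ '='
pos=1: emit NUM '1' (now at pos=2)
pos=2: emit STAR '*'
pos=3: emit ID 'bar' (now at pos=6)
pos=7: emit NUM '1' (now at pos=8)
pos=9: enter COMMENT mode (saw '/*')
exit COMMENT mode (now at pos=24)
DONE. 5 tokens: [EQ, NUM, STAR, ID, NUM]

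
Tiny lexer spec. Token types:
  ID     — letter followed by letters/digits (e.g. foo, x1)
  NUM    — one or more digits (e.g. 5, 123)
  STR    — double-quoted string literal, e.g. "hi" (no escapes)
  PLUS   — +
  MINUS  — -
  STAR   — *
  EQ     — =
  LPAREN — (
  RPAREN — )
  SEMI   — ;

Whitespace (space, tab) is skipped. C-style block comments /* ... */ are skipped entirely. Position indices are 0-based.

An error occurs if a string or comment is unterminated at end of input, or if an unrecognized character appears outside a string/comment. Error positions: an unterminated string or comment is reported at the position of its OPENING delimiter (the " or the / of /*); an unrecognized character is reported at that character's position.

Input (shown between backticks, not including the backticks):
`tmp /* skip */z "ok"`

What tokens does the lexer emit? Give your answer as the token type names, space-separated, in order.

Answer: ID ID STR

Derivation:
pos=0: emit ID 'tmp' (now at pos=3)
pos=4: enter COMMENT mode (saw '/*')
exit COMMENT mode (now at pos=14)
pos=14: emit ID 'z' (now at pos=15)
pos=16: enter STRING mode
pos=16: emit STR "ok" (now at pos=20)
DONE. 3 tokens: [ID, ID, STR]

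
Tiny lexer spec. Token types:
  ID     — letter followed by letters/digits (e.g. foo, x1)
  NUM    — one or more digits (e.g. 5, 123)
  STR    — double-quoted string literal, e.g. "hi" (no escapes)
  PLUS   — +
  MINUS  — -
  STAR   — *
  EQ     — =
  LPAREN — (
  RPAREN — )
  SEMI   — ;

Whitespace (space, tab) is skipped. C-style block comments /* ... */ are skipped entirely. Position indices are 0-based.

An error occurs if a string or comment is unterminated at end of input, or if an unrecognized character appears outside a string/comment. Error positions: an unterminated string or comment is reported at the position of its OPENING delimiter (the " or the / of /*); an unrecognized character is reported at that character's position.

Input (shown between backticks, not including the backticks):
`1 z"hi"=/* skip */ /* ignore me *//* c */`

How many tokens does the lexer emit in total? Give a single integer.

Answer: 4

Derivation:
pos=0: emit NUM '1' (now at pos=1)
pos=2: emit ID 'z' (now at pos=3)
pos=3: enter STRING mode
pos=3: emit STR "hi" (now at pos=7)
pos=7: emit EQ '='
pos=8: enter COMMENT mode (saw '/*')
exit COMMENT mode (now at pos=18)
pos=19: enter COMMENT mode (saw '/*')
exit COMMENT mode (now at pos=34)
pos=34: enter COMMENT mode (saw '/*')
exit COMMENT mode (now at pos=41)
DONE. 4 tokens: [NUM, ID, STR, EQ]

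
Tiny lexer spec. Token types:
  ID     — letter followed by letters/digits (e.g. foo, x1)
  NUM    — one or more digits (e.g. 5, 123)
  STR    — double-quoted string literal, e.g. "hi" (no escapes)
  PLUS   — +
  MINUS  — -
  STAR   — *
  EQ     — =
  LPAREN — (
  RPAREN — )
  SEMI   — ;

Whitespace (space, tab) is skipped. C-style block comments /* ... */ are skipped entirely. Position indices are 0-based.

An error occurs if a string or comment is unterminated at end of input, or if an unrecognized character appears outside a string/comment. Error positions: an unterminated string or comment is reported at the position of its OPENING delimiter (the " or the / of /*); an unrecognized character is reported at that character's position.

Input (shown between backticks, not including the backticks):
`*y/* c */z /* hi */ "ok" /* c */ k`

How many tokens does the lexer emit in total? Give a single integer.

Answer: 5

Derivation:
pos=0: emit STAR '*'
pos=1: emit ID 'y' (now at pos=2)
pos=2: enter COMMENT mode (saw '/*')
exit COMMENT mode (now at pos=9)
pos=9: emit ID 'z' (now at pos=10)
pos=11: enter COMMENT mode (saw '/*')
exit COMMENT mode (now at pos=19)
pos=20: enter STRING mode
pos=20: emit STR "ok" (now at pos=24)
pos=25: enter COMMENT mode (saw '/*')
exit COMMENT mode (now at pos=32)
pos=33: emit ID 'k' (now at pos=34)
DONE. 5 tokens: [STAR, ID, ID, STR, ID]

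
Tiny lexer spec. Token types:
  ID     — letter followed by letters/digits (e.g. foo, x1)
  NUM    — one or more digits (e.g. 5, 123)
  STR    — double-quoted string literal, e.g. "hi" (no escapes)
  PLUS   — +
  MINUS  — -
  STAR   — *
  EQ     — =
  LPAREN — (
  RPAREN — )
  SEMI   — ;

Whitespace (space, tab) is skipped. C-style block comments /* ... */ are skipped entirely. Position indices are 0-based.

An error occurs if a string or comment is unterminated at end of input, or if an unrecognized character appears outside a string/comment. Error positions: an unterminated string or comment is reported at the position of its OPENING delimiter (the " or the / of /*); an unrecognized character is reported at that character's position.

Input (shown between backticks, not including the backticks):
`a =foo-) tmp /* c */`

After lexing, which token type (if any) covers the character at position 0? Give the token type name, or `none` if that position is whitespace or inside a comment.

Answer: ID

Derivation:
pos=0: emit ID 'a' (now at pos=1)
pos=2: emit EQ '='
pos=3: emit ID 'foo' (now at pos=6)
pos=6: emit MINUS '-'
pos=7: emit RPAREN ')'
pos=9: emit ID 'tmp' (now at pos=12)
pos=13: enter COMMENT mode (saw '/*')
exit COMMENT mode (now at pos=20)
DONE. 6 tokens: [ID, EQ, ID, MINUS, RPAREN, ID]
Position 0: char is 'a' -> ID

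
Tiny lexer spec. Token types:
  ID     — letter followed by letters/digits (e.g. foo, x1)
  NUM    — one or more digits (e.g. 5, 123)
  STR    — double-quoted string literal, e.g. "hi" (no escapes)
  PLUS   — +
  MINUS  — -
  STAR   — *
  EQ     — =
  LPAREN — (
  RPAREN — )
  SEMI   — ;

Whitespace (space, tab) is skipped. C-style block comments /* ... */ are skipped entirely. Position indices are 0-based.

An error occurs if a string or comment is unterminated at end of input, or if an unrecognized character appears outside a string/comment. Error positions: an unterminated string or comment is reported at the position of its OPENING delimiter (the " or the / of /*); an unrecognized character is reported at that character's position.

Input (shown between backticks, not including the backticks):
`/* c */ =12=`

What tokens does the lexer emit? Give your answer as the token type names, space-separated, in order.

Answer: EQ NUM EQ

Derivation:
pos=0: enter COMMENT mode (saw '/*')
exit COMMENT mode (now at pos=7)
pos=8: emit EQ '='
pos=9: emit NUM '12' (now at pos=11)
pos=11: emit EQ '='
DONE. 3 tokens: [EQ, NUM, EQ]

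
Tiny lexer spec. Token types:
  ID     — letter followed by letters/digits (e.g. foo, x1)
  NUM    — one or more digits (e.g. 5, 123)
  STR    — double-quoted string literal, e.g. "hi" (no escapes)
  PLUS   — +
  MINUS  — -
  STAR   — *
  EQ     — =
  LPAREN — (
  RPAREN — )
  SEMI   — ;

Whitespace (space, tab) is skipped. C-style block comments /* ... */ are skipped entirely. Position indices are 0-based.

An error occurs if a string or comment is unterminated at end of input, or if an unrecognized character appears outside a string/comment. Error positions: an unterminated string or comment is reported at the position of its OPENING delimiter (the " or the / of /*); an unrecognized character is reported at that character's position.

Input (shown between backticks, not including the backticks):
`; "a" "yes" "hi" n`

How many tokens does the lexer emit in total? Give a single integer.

Answer: 5

Derivation:
pos=0: emit SEMI ';'
pos=2: enter STRING mode
pos=2: emit STR "a" (now at pos=5)
pos=6: enter STRING mode
pos=6: emit STR "yes" (now at pos=11)
pos=12: enter STRING mode
pos=12: emit STR "hi" (now at pos=16)
pos=17: emit ID 'n' (now at pos=18)
DONE. 5 tokens: [SEMI, STR, STR, STR, ID]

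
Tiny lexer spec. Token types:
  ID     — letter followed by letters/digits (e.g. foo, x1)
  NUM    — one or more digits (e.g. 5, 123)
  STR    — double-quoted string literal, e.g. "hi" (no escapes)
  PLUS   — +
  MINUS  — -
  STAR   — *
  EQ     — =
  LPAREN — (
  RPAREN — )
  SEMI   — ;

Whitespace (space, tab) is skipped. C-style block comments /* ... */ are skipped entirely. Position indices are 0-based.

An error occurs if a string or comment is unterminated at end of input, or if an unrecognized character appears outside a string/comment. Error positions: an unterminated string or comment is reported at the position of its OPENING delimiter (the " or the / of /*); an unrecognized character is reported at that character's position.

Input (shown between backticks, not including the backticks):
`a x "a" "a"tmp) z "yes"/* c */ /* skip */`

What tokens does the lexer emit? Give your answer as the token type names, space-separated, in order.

Answer: ID ID STR STR ID RPAREN ID STR

Derivation:
pos=0: emit ID 'a' (now at pos=1)
pos=2: emit ID 'x' (now at pos=3)
pos=4: enter STRING mode
pos=4: emit STR "a" (now at pos=7)
pos=8: enter STRING mode
pos=8: emit STR "a" (now at pos=11)
pos=11: emit ID 'tmp' (now at pos=14)
pos=14: emit RPAREN ')'
pos=16: emit ID 'z' (now at pos=17)
pos=18: enter STRING mode
pos=18: emit STR "yes" (now at pos=23)
pos=23: enter COMMENT mode (saw '/*')
exit COMMENT mode (now at pos=30)
pos=31: enter COMMENT mode (saw '/*')
exit COMMENT mode (now at pos=41)
DONE. 8 tokens: [ID, ID, STR, STR, ID, RPAREN, ID, STR]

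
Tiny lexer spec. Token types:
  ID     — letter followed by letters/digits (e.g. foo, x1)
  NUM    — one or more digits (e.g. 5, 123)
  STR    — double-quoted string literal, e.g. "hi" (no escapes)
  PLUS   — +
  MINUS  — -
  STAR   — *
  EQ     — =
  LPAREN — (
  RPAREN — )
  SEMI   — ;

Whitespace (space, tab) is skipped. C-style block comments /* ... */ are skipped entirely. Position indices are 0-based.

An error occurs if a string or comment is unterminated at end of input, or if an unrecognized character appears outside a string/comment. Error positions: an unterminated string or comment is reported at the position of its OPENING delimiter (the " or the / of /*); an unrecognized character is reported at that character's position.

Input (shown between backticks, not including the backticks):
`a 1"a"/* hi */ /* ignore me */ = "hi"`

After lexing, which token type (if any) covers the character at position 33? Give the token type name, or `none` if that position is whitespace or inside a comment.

Answer: STR

Derivation:
pos=0: emit ID 'a' (now at pos=1)
pos=2: emit NUM '1' (now at pos=3)
pos=3: enter STRING mode
pos=3: emit STR "a" (now at pos=6)
pos=6: enter COMMENT mode (saw '/*')
exit COMMENT mode (now at pos=14)
pos=15: enter COMMENT mode (saw '/*')
exit COMMENT mode (now at pos=30)
pos=31: emit EQ '='
pos=33: enter STRING mode
pos=33: emit STR "hi" (now at pos=37)
DONE. 5 tokens: [ID, NUM, STR, EQ, STR]
Position 33: char is '"' -> STR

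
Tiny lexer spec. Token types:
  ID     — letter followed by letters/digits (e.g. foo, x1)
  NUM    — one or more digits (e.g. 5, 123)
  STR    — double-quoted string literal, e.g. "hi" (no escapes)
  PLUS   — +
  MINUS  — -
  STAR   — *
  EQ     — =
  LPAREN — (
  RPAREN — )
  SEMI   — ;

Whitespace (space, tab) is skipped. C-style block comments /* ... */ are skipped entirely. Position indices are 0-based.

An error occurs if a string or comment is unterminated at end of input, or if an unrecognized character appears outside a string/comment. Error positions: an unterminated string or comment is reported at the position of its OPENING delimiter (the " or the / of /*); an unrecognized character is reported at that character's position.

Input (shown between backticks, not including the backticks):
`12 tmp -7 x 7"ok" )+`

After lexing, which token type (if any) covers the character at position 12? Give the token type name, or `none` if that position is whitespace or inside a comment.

Answer: NUM

Derivation:
pos=0: emit NUM '12' (now at pos=2)
pos=3: emit ID 'tmp' (now at pos=6)
pos=7: emit MINUS '-'
pos=8: emit NUM '7' (now at pos=9)
pos=10: emit ID 'x' (now at pos=11)
pos=12: emit NUM '7' (now at pos=13)
pos=13: enter STRING mode
pos=13: emit STR "ok" (now at pos=17)
pos=18: emit RPAREN ')'
pos=19: emit PLUS '+'
DONE. 9 tokens: [NUM, ID, MINUS, NUM, ID, NUM, STR, RPAREN, PLUS]
Position 12: char is '7' -> NUM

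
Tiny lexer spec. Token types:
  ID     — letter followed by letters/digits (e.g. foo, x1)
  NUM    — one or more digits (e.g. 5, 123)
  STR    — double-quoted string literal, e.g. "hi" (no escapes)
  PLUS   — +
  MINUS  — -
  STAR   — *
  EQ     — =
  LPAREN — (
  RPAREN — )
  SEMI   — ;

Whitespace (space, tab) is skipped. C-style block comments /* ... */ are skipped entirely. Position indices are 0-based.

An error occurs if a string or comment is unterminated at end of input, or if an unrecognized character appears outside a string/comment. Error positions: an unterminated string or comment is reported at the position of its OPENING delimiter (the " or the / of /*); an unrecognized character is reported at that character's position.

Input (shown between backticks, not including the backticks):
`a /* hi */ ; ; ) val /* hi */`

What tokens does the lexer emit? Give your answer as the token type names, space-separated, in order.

Answer: ID SEMI SEMI RPAREN ID

Derivation:
pos=0: emit ID 'a' (now at pos=1)
pos=2: enter COMMENT mode (saw '/*')
exit COMMENT mode (now at pos=10)
pos=11: emit SEMI ';'
pos=13: emit SEMI ';'
pos=15: emit RPAREN ')'
pos=17: emit ID 'val' (now at pos=20)
pos=21: enter COMMENT mode (saw '/*')
exit COMMENT mode (now at pos=29)
DONE. 5 tokens: [ID, SEMI, SEMI, RPAREN, ID]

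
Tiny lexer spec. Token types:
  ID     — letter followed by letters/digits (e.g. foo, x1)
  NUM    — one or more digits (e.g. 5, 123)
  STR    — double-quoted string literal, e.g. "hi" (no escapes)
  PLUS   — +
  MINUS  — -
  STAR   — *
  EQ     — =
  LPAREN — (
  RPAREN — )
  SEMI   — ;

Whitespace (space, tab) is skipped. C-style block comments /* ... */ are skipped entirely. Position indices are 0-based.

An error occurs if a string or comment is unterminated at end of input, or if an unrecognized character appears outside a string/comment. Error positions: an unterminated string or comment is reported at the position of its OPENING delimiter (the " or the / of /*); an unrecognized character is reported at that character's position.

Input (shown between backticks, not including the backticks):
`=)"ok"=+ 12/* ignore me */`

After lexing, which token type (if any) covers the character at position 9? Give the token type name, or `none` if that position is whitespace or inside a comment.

Answer: NUM

Derivation:
pos=0: emit EQ '='
pos=1: emit RPAREN ')'
pos=2: enter STRING mode
pos=2: emit STR "ok" (now at pos=6)
pos=6: emit EQ '='
pos=7: emit PLUS '+'
pos=9: emit NUM '12' (now at pos=11)
pos=11: enter COMMENT mode (saw '/*')
exit COMMENT mode (now at pos=26)
DONE. 6 tokens: [EQ, RPAREN, STR, EQ, PLUS, NUM]
Position 9: char is '1' -> NUM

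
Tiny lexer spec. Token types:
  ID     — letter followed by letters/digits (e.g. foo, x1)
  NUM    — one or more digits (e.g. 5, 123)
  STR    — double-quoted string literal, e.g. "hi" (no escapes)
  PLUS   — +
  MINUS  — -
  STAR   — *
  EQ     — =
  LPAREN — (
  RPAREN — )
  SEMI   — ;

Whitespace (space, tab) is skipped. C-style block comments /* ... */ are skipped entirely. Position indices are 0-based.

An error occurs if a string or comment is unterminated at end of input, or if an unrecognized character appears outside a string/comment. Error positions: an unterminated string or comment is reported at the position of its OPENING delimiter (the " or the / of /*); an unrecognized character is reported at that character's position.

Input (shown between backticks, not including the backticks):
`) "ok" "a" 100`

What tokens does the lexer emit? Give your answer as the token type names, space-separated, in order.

pos=0: emit RPAREN ')'
pos=2: enter STRING mode
pos=2: emit STR "ok" (now at pos=6)
pos=7: enter STRING mode
pos=7: emit STR "a" (now at pos=10)
pos=11: emit NUM '100' (now at pos=14)
DONE. 4 tokens: [RPAREN, STR, STR, NUM]

Answer: RPAREN STR STR NUM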